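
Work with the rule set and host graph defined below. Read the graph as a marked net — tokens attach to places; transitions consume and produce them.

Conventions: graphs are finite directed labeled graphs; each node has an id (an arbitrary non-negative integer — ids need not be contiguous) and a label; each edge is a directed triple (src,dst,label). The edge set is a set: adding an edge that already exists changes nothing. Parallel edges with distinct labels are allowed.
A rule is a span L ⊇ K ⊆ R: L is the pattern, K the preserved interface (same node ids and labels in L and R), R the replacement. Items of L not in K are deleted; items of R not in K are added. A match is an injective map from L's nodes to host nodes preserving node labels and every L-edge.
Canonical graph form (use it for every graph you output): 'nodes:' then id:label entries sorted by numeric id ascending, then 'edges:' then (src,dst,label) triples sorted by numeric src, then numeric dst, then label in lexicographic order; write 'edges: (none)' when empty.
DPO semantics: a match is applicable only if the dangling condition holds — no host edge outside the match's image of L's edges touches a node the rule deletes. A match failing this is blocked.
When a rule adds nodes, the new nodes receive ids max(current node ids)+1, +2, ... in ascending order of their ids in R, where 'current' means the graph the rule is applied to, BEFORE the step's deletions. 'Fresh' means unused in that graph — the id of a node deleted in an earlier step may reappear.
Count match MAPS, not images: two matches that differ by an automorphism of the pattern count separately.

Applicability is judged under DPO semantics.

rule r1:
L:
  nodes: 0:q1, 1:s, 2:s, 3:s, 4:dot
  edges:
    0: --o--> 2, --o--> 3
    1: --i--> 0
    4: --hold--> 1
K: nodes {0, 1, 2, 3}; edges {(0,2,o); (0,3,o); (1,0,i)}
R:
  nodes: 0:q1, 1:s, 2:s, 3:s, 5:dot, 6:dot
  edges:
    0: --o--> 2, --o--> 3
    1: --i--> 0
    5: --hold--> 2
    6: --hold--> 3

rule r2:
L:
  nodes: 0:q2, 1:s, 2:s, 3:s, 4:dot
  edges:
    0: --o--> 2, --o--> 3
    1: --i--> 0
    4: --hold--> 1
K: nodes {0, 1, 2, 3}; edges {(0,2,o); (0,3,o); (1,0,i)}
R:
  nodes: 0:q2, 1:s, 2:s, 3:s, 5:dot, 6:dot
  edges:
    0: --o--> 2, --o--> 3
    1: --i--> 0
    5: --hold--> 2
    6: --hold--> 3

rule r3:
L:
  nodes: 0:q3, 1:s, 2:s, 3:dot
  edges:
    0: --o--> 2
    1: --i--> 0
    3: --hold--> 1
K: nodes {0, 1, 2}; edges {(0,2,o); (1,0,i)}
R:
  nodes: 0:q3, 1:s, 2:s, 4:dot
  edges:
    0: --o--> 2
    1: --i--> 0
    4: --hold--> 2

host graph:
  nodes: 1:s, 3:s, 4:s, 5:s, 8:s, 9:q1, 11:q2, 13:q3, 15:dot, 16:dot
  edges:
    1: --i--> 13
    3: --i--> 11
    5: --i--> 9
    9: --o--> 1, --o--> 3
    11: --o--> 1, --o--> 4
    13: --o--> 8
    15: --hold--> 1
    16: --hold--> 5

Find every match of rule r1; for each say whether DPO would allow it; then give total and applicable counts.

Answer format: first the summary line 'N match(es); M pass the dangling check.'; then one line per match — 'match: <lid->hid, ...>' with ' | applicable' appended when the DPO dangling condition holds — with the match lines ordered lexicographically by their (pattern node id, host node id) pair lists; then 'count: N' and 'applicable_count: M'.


2 match(es); 2 pass the dangling check.
match: 0->9, 1->5, 2->1, 3->3, 4->16 | applicable
match: 0->9, 1->5, 2->3, 3->1, 4->16 | applicable
count: 2
applicable_count: 2


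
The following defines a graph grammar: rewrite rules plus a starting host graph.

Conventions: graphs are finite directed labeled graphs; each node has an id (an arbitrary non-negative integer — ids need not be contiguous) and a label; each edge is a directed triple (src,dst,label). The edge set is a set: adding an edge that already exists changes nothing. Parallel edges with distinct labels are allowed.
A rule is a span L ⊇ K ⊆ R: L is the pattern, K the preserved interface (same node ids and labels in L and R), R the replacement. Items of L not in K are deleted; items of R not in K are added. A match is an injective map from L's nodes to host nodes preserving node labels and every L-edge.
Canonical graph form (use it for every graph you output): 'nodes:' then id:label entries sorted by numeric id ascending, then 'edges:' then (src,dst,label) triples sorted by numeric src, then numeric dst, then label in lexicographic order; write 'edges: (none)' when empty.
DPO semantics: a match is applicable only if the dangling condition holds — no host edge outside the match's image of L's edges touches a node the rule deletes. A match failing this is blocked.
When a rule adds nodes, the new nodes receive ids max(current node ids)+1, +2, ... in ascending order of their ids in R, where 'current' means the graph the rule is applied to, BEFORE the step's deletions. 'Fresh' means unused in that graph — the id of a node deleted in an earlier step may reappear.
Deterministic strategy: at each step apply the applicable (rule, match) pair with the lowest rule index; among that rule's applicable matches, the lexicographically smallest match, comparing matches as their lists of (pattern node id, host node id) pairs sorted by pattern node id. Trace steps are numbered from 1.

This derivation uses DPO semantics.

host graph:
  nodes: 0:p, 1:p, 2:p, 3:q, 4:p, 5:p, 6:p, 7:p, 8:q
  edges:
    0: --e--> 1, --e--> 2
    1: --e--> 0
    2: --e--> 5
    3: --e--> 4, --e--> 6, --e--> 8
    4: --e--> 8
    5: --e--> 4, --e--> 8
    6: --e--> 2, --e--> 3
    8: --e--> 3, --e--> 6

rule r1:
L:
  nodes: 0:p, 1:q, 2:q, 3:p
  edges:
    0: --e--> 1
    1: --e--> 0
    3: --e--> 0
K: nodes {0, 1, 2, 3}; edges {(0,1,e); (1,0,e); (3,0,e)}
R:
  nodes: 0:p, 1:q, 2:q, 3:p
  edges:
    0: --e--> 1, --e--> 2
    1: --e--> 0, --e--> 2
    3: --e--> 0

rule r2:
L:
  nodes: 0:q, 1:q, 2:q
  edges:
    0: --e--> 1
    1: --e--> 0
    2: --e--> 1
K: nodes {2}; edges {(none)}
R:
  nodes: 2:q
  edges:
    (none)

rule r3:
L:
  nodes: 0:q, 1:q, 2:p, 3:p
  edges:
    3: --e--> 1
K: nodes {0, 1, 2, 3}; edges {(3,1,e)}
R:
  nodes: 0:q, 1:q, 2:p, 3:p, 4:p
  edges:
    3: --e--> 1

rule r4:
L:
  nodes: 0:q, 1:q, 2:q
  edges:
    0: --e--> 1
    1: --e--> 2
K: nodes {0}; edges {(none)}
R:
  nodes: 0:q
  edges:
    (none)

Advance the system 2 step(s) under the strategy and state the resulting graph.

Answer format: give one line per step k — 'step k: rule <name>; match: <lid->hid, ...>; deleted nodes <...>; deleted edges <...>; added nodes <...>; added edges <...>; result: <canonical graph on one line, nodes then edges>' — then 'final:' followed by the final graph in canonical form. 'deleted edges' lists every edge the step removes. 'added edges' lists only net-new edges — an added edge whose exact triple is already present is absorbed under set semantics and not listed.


step 1: rule r3; match: 0->3, 1->8, 2->0, 3->4; deleted nodes (none); deleted edges (none); added nodes 9; added edges (none); result: nodes: 0:p, 1:p, 2:p, 3:q, 4:p, 5:p, 6:p, 7:p, 8:q, 9:p edges: (0,1,e); (0,2,e); (1,0,e); (2,5,e); (3,4,e); (3,6,e); (3,8,e); (4,8,e); (5,4,e); (5,8,e); (6,2,e); (6,3,e); (8,3,e); (8,6,e)
step 2: rule r3; match: 0->3, 1->8, 2->0, 3->4; deleted nodes (none); deleted edges (none); added nodes 10; added edges (none); result: nodes: 0:p, 1:p, 2:p, 3:q, 4:p, 5:p, 6:p, 7:p, 8:q, 9:p, 10:p edges: (0,1,e); (0,2,e); (1,0,e); (2,5,e); (3,4,e); (3,6,e); (3,8,e); (4,8,e); (5,4,e); (5,8,e); (6,2,e); (6,3,e); (8,3,e); (8,6,e)
final:
nodes: 0:p, 1:p, 2:p, 3:q, 4:p, 5:p, 6:p, 7:p, 8:q, 9:p, 10:p
edges: (0,1,e); (0,2,e); (1,0,e); (2,5,e); (3,4,e); (3,6,e); (3,8,e); (4,8,e); (5,4,e); (5,8,e); (6,2,e); (6,3,e); (8,3,e); (8,6,e)


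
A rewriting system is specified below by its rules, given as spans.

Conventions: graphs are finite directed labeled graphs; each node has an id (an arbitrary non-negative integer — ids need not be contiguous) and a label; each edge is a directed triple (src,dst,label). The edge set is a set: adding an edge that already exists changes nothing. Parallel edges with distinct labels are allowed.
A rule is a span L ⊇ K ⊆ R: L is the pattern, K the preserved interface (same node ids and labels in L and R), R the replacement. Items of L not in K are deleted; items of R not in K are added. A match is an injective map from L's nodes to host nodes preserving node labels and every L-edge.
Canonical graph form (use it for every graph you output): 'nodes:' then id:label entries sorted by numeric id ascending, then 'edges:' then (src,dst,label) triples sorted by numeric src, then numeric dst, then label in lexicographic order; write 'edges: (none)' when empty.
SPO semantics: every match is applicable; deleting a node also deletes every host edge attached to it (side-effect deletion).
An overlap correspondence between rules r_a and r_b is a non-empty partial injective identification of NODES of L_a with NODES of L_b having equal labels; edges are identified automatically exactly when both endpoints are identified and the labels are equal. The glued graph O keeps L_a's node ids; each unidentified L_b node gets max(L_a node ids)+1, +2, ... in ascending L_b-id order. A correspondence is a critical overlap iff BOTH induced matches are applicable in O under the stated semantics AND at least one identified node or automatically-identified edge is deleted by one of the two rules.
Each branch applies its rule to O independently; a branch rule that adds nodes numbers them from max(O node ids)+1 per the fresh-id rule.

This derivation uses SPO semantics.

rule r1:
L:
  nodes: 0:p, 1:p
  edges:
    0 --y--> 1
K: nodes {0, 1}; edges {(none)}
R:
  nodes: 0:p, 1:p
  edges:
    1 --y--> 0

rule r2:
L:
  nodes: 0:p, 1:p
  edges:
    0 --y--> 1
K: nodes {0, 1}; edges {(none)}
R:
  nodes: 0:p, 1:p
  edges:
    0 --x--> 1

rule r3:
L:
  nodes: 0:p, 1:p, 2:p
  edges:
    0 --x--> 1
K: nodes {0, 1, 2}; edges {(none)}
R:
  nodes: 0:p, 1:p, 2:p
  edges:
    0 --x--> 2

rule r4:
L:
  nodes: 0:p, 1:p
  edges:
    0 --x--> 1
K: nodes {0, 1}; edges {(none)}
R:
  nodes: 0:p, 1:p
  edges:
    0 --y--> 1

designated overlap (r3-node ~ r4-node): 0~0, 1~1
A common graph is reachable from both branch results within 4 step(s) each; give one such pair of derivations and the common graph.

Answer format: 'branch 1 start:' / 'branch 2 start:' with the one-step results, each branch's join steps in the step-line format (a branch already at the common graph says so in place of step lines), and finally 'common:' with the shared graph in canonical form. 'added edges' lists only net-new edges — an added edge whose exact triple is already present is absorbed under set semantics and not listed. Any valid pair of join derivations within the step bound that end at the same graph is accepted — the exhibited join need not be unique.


branch 1 start:
nodes: 0:p, 1:p, 2:p
edges: (0,2,x)
branch 2 start:
nodes: 0:p, 1:p, 2:p
edges: (0,1,y)
branch 1 step 1: rule r3; match: 0->0, 1->2, 2->1; deleted nodes (none); deleted edges (0,2,x); added nodes (none); added edges (0,1,x); result: nodes: 0:p, 1:p, 2:p edges: (0,1,x)
branch 2 step 1: rule r2; match: 0->0, 1->1; deleted nodes (none); deleted edges (0,1,y); added nodes (none); added edges (0,1,x); result: nodes: 0:p, 1:p, 2:p edges: (0,1,x)
common:
nodes: 0:p, 1:p, 2:p
edges: (0,1,x)


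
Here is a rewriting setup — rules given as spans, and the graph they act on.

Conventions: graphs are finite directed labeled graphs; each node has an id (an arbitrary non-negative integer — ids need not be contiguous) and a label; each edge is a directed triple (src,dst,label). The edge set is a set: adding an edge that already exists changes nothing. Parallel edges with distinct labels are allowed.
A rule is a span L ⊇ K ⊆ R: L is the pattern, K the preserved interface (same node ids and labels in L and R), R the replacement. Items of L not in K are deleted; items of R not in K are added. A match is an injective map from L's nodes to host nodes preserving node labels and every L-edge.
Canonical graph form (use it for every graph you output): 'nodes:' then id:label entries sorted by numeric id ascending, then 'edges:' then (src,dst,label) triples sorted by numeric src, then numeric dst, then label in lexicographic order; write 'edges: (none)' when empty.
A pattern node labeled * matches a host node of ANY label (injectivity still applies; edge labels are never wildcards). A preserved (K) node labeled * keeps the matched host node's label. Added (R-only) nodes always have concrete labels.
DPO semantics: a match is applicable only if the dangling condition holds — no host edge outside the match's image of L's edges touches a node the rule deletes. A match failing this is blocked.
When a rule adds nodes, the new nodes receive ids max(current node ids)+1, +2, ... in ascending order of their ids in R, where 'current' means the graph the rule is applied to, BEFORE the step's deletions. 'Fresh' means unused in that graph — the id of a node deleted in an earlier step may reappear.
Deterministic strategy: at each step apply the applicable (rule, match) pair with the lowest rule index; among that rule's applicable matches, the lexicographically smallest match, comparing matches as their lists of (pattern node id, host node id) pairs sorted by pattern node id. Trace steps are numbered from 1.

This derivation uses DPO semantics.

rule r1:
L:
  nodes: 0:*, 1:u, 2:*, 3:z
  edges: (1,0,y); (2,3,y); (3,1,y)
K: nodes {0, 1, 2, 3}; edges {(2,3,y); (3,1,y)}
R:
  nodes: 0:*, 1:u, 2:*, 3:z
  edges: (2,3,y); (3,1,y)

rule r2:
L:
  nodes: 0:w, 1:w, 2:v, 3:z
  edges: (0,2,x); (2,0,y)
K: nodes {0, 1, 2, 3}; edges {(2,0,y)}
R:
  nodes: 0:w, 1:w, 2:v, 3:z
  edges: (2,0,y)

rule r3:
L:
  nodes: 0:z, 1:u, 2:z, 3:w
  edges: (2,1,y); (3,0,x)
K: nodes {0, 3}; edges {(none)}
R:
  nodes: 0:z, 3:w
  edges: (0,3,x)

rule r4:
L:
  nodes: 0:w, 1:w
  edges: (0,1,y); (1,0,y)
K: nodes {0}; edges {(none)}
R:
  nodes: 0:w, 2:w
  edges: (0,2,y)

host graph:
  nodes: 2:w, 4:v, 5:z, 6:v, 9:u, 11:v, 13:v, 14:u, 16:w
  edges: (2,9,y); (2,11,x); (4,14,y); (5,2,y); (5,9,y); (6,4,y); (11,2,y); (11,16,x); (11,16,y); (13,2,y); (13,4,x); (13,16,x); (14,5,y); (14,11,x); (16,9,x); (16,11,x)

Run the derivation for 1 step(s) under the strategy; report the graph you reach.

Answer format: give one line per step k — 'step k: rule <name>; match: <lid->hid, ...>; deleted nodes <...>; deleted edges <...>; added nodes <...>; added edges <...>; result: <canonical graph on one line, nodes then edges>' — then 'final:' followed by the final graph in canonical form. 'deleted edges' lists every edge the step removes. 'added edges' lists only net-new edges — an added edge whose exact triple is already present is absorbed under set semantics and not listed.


step 1: rule r2; match: 0->2, 1->16, 2->11, 3->5; deleted nodes (none); deleted edges (2,11,x); added nodes (none); added edges (none); result: nodes: 2:w, 4:v, 5:z, 6:v, 9:u, 11:v, 13:v, 14:u, 16:w edges: (2,9,y); (4,14,y); (5,2,y); (5,9,y); (6,4,y); (11,2,y); (11,16,x); (11,16,y); (13,2,y); (13,4,x); (13,16,x); (14,5,y); (14,11,x); (16,9,x); (16,11,x)
final:
nodes: 2:w, 4:v, 5:z, 6:v, 9:u, 11:v, 13:v, 14:u, 16:w
edges: (2,9,y); (4,14,y); (5,2,y); (5,9,y); (6,4,y); (11,2,y); (11,16,x); (11,16,y); (13,2,y); (13,4,x); (13,16,x); (14,5,y); (14,11,x); (16,9,x); (16,11,x)


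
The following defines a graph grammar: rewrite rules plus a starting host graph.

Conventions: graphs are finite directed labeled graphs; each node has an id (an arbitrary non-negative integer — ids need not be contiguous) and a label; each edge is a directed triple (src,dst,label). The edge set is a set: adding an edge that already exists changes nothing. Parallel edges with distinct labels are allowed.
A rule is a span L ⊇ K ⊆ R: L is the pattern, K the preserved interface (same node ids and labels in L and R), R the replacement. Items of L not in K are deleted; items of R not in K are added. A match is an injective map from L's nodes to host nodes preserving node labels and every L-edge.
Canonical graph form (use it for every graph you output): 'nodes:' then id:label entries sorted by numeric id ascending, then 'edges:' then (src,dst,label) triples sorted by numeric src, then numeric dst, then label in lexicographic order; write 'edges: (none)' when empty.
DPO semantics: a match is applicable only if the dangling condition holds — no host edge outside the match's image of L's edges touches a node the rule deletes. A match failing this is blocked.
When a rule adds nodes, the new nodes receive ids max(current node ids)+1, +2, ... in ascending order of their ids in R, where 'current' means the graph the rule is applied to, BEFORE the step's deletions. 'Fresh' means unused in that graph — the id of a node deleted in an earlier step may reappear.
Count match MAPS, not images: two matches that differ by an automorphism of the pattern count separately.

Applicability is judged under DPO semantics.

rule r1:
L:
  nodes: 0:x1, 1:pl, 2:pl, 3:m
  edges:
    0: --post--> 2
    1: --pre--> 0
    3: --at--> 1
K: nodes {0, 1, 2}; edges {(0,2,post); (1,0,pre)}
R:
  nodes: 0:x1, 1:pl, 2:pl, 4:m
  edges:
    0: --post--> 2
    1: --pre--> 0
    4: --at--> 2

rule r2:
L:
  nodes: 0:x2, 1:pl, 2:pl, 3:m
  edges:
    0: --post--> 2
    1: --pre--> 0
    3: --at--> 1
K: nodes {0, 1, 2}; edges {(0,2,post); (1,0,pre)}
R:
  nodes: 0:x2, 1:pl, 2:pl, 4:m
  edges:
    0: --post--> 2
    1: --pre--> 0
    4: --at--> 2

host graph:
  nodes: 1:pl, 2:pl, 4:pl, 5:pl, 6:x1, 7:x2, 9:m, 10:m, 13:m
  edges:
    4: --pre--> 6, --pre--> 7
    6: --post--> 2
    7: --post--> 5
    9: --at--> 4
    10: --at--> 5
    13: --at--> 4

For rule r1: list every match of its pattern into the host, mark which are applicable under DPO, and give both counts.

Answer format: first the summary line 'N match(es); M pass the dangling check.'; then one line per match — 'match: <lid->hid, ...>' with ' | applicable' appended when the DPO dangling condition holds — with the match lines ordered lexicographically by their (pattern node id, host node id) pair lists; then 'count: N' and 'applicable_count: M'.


2 match(es); 2 pass the dangling check.
match: 0->6, 1->4, 2->2, 3->9 | applicable
match: 0->6, 1->4, 2->2, 3->13 | applicable
count: 2
applicable_count: 2


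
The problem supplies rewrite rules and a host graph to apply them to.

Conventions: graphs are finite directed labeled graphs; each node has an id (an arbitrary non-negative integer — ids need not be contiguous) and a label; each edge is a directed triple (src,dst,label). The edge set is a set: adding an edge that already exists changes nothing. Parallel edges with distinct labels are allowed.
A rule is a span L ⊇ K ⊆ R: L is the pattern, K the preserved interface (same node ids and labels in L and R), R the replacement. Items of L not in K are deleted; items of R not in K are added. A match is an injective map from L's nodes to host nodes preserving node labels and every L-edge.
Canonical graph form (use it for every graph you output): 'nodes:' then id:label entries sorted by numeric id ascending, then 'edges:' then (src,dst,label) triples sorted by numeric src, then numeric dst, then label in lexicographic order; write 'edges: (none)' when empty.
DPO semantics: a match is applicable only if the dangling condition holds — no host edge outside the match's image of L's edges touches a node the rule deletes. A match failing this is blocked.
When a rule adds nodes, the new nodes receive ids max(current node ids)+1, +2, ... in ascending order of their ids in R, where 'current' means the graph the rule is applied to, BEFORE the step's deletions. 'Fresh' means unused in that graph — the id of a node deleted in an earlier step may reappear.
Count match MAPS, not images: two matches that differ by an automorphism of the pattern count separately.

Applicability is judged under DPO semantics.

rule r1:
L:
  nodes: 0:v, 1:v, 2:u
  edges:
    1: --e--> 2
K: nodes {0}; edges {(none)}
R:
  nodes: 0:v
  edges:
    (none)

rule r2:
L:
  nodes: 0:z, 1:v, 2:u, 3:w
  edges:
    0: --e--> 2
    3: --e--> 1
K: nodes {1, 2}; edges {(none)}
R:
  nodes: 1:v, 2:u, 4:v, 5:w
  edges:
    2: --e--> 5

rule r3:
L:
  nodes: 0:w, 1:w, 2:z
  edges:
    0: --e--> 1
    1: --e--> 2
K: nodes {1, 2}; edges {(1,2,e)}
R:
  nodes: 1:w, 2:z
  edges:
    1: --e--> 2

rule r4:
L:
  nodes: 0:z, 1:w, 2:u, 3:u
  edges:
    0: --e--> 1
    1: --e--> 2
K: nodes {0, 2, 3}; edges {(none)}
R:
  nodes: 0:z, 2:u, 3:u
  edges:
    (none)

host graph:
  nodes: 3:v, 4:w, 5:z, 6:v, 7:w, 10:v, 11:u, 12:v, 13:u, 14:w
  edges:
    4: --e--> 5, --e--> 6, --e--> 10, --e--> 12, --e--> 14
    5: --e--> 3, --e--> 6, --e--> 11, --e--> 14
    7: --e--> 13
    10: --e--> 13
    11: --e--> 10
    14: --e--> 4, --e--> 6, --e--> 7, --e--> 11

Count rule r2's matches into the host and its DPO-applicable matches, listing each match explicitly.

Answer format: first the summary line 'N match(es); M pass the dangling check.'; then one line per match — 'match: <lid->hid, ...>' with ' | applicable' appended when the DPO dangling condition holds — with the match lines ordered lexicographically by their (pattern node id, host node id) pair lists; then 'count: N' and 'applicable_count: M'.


4 match(es); 0 pass the dangling check.
match: 0->5, 1->6, 2->11, 3->4
match: 0->5, 1->6, 2->11, 3->14
match: 0->5, 1->10, 2->11, 3->4
match: 0->5, 1->12, 2->11, 3->4
count: 4
applicable_count: 0


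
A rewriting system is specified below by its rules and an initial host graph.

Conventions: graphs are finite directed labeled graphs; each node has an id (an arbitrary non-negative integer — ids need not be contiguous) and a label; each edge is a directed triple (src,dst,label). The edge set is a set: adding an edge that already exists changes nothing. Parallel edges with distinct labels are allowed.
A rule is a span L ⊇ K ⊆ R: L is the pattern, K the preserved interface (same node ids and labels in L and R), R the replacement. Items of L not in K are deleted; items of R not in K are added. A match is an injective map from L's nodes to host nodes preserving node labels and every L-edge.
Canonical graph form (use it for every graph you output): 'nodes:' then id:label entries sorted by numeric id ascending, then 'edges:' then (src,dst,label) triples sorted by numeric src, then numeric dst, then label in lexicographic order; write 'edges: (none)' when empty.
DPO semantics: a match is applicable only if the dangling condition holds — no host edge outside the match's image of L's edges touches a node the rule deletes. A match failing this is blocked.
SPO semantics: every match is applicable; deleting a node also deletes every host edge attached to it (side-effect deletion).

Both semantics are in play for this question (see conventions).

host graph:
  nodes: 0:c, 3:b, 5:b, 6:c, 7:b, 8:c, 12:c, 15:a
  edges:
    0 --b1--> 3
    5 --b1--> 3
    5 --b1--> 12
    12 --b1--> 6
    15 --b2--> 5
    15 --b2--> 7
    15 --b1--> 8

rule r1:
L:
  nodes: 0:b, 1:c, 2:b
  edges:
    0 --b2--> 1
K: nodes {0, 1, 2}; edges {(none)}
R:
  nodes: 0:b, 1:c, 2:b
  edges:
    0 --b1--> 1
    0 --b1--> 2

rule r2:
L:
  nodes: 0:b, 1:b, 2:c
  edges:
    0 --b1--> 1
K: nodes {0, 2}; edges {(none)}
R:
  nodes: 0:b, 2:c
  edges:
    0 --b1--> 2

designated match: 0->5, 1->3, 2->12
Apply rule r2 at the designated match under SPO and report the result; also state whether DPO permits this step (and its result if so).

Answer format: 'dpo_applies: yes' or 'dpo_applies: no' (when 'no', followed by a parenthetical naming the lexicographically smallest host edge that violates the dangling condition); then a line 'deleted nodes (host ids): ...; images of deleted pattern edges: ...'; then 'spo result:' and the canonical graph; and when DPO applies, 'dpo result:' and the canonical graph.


dpo_applies: no
(the rule deletes node 3, which keeps host edge (0,3,b1) outside the match image — the dangling condition fails, DPO blocks; SPO proceeds and side-deletes such edges)
deleted nodes (host ids): 3; images of deleted pattern edges: (5,3,b1)
spo result:
nodes: 0:c, 5:b, 6:c, 7:b, 8:c, 12:c, 15:a
edges: (5,12,b1); (12,6,b1); (15,5,b2); (15,7,b2); (15,8,b1)


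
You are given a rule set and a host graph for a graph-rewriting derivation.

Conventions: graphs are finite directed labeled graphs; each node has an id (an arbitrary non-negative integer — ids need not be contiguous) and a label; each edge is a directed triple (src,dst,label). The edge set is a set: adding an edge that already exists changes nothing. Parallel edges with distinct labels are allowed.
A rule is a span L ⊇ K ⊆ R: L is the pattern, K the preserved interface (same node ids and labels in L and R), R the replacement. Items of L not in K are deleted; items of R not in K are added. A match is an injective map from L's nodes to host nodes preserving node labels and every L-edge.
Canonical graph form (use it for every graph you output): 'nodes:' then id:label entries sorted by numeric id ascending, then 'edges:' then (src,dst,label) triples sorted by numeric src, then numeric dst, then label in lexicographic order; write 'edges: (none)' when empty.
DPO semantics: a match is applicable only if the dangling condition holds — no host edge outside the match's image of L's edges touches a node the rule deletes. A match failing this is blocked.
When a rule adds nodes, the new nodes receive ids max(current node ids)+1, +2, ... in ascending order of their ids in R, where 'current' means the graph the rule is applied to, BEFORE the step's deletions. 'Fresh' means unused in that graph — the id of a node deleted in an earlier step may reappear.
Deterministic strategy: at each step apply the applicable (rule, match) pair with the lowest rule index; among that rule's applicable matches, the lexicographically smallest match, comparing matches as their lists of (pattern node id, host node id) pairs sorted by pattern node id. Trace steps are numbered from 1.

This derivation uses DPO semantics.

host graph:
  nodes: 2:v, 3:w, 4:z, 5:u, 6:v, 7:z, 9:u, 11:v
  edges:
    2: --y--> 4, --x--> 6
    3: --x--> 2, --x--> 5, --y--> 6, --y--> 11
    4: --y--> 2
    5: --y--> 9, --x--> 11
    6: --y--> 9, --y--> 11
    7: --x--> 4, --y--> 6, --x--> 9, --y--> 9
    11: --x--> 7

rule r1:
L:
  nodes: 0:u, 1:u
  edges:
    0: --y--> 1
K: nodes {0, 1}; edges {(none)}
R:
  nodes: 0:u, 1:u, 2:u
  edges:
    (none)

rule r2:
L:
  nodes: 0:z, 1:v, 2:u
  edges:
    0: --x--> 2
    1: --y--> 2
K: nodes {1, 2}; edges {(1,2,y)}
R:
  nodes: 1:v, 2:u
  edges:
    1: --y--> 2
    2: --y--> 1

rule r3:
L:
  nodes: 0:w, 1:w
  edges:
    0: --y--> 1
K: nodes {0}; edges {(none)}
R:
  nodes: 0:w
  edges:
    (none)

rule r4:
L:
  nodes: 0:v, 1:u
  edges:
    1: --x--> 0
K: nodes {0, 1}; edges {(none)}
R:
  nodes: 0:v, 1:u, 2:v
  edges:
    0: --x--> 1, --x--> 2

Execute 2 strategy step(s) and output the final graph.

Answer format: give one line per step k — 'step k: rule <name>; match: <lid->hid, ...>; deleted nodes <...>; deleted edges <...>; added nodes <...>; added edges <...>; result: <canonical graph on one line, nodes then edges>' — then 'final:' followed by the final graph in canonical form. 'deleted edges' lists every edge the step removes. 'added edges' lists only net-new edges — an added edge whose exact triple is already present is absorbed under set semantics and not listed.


step 1: rule r1; match: 0->5, 1->9; deleted nodes (none); deleted edges (5,9,y); added nodes 12; added edges (none); result: nodes: 2:v, 3:w, 4:z, 5:u, 6:v, 7:z, 9:u, 11:v, 12:u edges: (2,4,y); (2,6,x); (3,2,x); (3,5,x); (3,6,y); (3,11,y); (4,2,y); (5,11,x); (6,9,y); (6,11,y); (7,4,x); (7,6,y); (7,9,x); (7,9,y); (11,7,x)
step 2: rule r4; match: 0->11, 1->5; deleted nodes (none); deleted edges (5,11,x); added nodes 13; added edges (11,5,x); (11,13,x); result: nodes: 2:v, 3:w, 4:z, 5:u, 6:v, 7:z, 9:u, 11:v, 12:u, 13:v edges: (2,4,y); (2,6,x); (3,2,x); (3,5,x); (3,6,y); (3,11,y); (4,2,y); (6,9,y); (6,11,y); (7,4,x); (7,6,y); (7,9,x); (7,9,y); (11,5,x); (11,7,x); (11,13,x)
final:
nodes: 2:v, 3:w, 4:z, 5:u, 6:v, 7:z, 9:u, 11:v, 12:u, 13:v
edges: (2,4,y); (2,6,x); (3,2,x); (3,5,x); (3,6,y); (3,11,y); (4,2,y); (6,9,y); (6,11,y); (7,4,x); (7,6,y); (7,9,x); (7,9,y); (11,5,x); (11,7,x); (11,13,x)


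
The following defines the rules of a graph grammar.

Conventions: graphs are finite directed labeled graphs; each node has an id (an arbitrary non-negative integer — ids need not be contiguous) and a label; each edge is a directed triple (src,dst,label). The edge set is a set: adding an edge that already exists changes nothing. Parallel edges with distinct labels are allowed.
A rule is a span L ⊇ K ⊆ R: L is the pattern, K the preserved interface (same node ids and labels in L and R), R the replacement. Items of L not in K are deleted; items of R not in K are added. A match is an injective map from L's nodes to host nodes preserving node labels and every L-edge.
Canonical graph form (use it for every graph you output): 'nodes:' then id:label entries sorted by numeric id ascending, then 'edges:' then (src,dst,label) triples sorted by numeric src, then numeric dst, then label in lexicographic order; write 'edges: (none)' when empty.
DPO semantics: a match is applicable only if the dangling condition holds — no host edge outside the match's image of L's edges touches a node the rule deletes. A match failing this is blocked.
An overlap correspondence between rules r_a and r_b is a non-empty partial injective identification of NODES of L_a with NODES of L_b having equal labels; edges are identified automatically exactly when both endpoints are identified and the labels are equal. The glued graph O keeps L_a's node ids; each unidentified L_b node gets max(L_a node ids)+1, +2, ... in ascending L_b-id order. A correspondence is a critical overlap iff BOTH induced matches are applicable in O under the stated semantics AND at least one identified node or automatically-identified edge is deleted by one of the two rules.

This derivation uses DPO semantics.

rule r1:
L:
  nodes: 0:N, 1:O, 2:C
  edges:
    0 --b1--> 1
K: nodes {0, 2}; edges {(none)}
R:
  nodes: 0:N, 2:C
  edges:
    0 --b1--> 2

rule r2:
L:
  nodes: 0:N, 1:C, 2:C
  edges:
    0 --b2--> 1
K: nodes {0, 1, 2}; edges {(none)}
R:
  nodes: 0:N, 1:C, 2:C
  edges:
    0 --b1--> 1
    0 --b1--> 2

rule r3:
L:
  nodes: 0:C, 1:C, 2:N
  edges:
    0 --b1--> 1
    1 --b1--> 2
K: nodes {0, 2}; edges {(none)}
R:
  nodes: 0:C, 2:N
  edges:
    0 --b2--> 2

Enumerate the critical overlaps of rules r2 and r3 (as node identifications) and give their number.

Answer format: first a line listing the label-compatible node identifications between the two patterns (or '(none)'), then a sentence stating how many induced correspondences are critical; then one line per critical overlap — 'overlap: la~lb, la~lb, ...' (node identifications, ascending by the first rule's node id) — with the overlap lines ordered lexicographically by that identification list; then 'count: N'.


label-compatible node identifications between L(r2) and L(r3): 0~2, 1~0, 1~1, 2~0, 2~1
4 of the induced correspondences are critical overlaps of r2 and r3.
overlap: 0~2, 1~0, 2~1
overlap: 0~2, 2~1
overlap: 1~0, 2~1
overlap: 2~1
count: 4


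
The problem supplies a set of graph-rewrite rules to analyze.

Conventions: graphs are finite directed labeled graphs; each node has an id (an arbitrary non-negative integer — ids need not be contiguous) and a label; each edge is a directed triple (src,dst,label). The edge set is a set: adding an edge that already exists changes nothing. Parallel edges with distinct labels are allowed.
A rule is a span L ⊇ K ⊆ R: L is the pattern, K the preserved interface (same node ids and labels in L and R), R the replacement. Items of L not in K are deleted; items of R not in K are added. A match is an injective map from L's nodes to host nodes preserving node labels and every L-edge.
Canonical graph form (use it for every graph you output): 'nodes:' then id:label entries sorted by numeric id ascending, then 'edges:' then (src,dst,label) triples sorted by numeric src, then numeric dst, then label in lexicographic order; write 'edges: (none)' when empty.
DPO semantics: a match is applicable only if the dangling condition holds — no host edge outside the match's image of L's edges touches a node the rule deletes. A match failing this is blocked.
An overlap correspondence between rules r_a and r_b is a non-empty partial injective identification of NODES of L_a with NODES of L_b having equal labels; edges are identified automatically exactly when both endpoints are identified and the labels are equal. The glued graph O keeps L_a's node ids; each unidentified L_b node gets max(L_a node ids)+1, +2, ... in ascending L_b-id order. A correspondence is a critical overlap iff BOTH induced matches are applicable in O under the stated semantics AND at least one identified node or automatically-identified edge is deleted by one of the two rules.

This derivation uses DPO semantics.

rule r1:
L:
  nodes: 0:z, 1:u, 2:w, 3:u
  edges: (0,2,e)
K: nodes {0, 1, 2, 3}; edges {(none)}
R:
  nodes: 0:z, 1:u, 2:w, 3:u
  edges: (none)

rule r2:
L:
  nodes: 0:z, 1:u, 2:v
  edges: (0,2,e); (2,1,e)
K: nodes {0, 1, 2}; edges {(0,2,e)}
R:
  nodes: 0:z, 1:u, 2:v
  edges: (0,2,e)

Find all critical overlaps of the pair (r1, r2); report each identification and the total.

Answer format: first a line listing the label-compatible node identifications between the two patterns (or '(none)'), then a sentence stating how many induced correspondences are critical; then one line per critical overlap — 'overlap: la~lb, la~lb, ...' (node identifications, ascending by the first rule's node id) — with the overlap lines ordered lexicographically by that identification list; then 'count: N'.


label-compatible node identifications between L(r1) and L(r2): 0~0, 1~1, 3~1
0 of the induced correspondences are critical overlaps of r1 and r2.
count: 0


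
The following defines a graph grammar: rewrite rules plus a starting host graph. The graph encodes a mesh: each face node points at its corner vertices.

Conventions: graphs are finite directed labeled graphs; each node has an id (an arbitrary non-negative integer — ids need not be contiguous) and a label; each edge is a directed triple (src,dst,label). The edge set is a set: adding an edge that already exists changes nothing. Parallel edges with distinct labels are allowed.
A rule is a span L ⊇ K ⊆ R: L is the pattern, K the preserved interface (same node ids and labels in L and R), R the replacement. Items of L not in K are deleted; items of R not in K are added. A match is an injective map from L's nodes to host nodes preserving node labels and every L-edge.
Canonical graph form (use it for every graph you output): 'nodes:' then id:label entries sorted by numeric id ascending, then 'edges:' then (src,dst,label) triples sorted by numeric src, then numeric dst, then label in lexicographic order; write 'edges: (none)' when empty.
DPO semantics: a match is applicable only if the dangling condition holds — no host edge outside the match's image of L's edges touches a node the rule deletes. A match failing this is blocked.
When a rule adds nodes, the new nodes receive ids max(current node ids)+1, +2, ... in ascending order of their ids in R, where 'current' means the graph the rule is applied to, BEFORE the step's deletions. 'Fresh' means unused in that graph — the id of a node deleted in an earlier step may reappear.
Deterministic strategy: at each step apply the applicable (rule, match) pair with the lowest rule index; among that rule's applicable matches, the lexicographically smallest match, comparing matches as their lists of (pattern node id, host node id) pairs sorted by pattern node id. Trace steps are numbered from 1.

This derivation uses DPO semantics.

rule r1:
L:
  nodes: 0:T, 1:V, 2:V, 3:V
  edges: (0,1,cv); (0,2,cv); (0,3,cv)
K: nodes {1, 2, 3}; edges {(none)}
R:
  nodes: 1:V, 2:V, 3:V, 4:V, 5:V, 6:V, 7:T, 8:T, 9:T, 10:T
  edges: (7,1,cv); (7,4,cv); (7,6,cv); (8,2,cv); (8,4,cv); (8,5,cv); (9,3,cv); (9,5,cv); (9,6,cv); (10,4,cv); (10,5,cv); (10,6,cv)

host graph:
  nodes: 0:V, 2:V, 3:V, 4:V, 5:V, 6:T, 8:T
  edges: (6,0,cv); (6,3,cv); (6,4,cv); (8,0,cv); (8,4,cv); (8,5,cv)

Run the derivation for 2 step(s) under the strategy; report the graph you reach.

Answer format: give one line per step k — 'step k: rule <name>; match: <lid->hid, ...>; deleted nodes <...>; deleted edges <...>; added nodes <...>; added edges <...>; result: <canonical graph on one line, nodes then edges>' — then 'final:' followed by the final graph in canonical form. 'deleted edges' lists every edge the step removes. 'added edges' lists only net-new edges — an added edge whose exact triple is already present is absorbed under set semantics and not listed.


step 1: rule r1; match: 0->6, 1->0, 2->3, 3->4; deleted nodes 6; deleted edges (6,0,cv); (6,3,cv); (6,4,cv); added nodes 9, 10, 11, 12, 13, 14, 15; added edges (12,0,cv); (12,9,cv); (12,11,cv); (13,3,cv); (13,9,cv); (13,10,cv); (14,4,cv); (14,10,cv); (14,11,cv); (15,9,cv); (15,10,cv); (15,11,cv); result: nodes: 0:V, 2:V, 3:V, 4:V, 5:V, 8:T, 9:V, 10:V, 11:V, 12:T, 13:T, 14:T, 15:T edges: (8,0,cv); (8,4,cv); (8,5,cv); (12,0,cv); (12,9,cv); (12,11,cv); (13,3,cv); (13,9,cv); (13,10,cv); (14,4,cv); (14,10,cv); (14,11,cv); (15,9,cv); (15,10,cv); (15,11,cv)
step 2: rule r1; match: 0->8, 1->0, 2->4, 3->5; deleted nodes 8; deleted edges (8,0,cv); (8,4,cv); (8,5,cv); added nodes 16, 17, 18, 19, 20, 21, 22; added edges (19,0,cv); (19,16,cv); (19,18,cv); (20,4,cv); (20,16,cv); (20,17,cv); (21,5,cv); (21,17,cv); (21,18,cv); (22,16,cv); (22,17,cv); (22,18,cv); result: nodes: 0:V, 2:V, 3:V, 4:V, 5:V, 9:V, 10:V, 11:V, 12:T, 13:T, 14:T, 15:T, 16:V, 17:V, 18:V, 19:T, 20:T, 21:T, 22:T edges: (12,0,cv); (12,9,cv); (12,11,cv); (13,3,cv); (13,9,cv); (13,10,cv); (14,4,cv); (14,10,cv); (14,11,cv); (15,9,cv); (15,10,cv); (15,11,cv); (19,0,cv); (19,16,cv); (19,18,cv); (20,4,cv); (20,16,cv); (20,17,cv); (21,5,cv); (21,17,cv); (21,18,cv); (22,16,cv); (22,17,cv); (22,18,cv)
final:
nodes: 0:V, 2:V, 3:V, 4:V, 5:V, 9:V, 10:V, 11:V, 12:T, 13:T, 14:T, 15:T, 16:V, 17:V, 18:V, 19:T, 20:T, 21:T, 22:T
edges: (12,0,cv); (12,9,cv); (12,11,cv); (13,3,cv); (13,9,cv); (13,10,cv); (14,4,cv); (14,10,cv); (14,11,cv); (15,9,cv); (15,10,cv); (15,11,cv); (19,0,cv); (19,16,cv); (19,18,cv); (20,4,cv); (20,16,cv); (20,17,cv); (21,5,cv); (21,17,cv); (21,18,cv); (22,16,cv); (22,17,cv); (22,18,cv)


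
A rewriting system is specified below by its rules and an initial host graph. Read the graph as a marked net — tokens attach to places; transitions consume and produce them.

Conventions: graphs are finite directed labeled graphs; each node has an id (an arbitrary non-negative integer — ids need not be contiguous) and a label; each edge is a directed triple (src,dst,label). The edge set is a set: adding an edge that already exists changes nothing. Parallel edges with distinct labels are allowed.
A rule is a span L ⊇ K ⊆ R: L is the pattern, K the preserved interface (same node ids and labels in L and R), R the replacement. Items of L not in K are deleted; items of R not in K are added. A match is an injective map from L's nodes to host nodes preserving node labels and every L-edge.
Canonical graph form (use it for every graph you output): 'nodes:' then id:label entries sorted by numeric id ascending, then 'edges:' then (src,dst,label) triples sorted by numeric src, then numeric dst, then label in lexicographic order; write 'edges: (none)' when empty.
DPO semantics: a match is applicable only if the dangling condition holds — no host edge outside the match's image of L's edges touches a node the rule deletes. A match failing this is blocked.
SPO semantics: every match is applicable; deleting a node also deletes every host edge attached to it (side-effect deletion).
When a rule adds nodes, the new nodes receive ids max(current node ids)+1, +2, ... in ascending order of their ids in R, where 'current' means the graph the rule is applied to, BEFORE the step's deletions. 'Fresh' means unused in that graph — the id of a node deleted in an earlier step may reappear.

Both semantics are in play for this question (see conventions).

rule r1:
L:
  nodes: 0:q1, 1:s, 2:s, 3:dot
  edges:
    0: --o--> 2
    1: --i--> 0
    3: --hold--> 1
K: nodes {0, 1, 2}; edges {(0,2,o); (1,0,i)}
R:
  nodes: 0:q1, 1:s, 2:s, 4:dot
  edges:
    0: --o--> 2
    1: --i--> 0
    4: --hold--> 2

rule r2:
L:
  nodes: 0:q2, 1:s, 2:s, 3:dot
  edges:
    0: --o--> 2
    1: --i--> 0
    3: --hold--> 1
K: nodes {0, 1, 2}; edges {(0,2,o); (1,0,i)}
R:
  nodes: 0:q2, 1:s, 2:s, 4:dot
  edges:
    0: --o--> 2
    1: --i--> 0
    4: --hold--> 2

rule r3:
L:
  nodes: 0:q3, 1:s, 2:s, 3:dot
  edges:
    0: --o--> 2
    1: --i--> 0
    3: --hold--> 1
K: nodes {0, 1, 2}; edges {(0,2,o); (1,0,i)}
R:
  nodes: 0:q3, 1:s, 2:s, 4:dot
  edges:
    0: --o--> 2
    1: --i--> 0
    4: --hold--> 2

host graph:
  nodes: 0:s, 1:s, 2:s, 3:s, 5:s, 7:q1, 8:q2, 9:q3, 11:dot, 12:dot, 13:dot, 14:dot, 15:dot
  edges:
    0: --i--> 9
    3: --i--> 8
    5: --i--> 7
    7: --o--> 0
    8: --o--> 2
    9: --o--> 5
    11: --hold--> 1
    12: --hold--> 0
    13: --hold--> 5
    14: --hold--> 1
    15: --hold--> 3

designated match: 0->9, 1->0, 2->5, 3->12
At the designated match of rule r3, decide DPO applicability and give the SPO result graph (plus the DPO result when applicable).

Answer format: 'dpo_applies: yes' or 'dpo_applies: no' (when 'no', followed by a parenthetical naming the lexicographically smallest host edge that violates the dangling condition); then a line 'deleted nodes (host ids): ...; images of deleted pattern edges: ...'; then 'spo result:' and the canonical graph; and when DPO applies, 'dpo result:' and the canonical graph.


dpo_applies: yes
deleted nodes (host ids): 12; images of deleted pattern edges: (12,0,hold)
spo result:
nodes: 0:s, 1:s, 2:s, 3:s, 5:s, 7:q1, 8:q2, 9:q3, 11:dot, 13:dot, 14:dot, 15:dot, 16:dot
edges: (0,9,i); (3,8,i); (5,7,i); (7,0,o); (8,2,o); (9,5,o); (11,1,hold); (13,5,hold); (14,1,hold); (15,3,hold); (16,5,hold)
dpo result:
nodes: 0:s, 1:s, 2:s, 3:s, 5:s, 7:q1, 8:q2, 9:q3, 11:dot, 13:dot, 14:dot, 15:dot, 16:dot
edges: (0,9,i); (3,8,i); (5,7,i); (7,0,o); (8,2,o); (9,5,o); (11,1,hold); (13,5,hold); (14,1,hold); (15,3,hold); (16,5,hold)
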